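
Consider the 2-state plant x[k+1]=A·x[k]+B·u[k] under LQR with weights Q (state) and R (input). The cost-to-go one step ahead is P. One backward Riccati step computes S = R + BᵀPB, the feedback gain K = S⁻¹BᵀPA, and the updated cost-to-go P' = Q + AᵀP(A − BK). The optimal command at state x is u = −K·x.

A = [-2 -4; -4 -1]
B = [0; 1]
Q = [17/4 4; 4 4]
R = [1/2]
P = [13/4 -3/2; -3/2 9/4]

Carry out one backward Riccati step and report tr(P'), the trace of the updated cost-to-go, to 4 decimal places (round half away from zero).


BᵀP = [-1.5000 2.2500]
S = R + BᵀPB = [1/2] + [2.2500] = [2.7500]
BᵀPA = [-6.0000 3.7500]
K = S⁻¹·BᵀPA = [-2.1818 1.3636]
A−BK = [-2.0000 -4.0000; -1.8182 -2.3636]
AᵀP(A−BK) = [11.9091 16.1818; 16.1818 37.1364]
P' = Q + AᵀP(A−BK) = [16.1591 20.1818; 20.1818 41.1364]
tr(P') = 57.2955

57.2955


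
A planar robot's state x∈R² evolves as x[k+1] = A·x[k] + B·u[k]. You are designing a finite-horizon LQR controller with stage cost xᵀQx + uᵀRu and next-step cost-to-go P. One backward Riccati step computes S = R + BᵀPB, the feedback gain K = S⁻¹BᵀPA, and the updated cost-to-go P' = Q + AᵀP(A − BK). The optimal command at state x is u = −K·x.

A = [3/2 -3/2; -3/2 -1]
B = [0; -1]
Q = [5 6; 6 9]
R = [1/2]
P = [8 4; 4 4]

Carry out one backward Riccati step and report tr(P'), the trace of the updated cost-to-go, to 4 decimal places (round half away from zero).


BᵀP = [-4.0000 -4.0000]
S = R + BᵀPB = [1/2] + [4.0000] = [4.5000]
BᵀPA = [0.0000 10.0000]
K = S⁻¹·BᵀPA = [0.0000 2.2222]
A−BK = [1.5000 -1.5000; -1.5000 1.2222]
AᵀP(A−BK) = [9.0000 -9.0000; -9.0000 11.7778]
P' = Q + AᵀP(A−BK) = [14.0000 -3.0000; -3.0000 20.7778]
tr(P') = 34.7778

34.7778


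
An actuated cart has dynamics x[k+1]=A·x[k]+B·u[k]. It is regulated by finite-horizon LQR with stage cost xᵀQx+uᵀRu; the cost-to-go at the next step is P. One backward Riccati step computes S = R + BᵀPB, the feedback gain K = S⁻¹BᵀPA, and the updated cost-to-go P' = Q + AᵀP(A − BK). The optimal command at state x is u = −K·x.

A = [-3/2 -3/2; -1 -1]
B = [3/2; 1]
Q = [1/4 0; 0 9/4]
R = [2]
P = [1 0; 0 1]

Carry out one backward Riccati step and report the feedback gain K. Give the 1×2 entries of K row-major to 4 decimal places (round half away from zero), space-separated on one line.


-0.6190 -0.6190

BᵀP = [1.5000 1.0000]
S = R + BᵀPB = [2] + [3.2500] = [5.2500]
BᵀPA = [-3.2500 -3.2500]
K = S⁻¹·BᵀPA = [-0.6190 -0.6190]
A−BK = [-0.5714 -0.5714; -0.3810 -0.3810]
AᵀP(A−BK) = [1.2381 1.2381; 1.2381 1.2381]
P' = Q + AᵀP(A−BK) = [1.4881 1.2381; 1.2381 3.4881]
tr(P') = 4.9762


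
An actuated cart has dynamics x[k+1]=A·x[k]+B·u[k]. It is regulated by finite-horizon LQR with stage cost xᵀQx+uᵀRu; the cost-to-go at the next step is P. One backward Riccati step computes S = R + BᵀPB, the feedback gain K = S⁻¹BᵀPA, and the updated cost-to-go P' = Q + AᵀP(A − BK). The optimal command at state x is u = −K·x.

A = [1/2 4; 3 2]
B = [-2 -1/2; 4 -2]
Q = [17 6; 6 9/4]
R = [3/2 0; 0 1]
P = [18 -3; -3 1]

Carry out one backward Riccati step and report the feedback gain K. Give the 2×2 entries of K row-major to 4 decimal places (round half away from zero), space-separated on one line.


BᵀP = [-48.0000 10.0000; -3.0000 -0.5000]
S = R + BᵀPB = [3/2 0; 0 1] + [136.0000 4.0000; 4.0000 2.5000] = [137.5000 4.0000; 4.0000 3.5000]
BᵀPA = [6.0000 -172.0000; -3.0000 -13.0000]
K = S⁻¹·BᵀPA = [0.0709 -1.1822; -0.9382 -2.3632]
A−BK = [0.1728 0.4541; 0.8399 2.0021]
AᵀP(A−BK) = [1.2598 3.0032; 3.0032 9.9463]
P' = Q + AᵀP(A−BK) = [18.2598 9.0032; 9.0032 12.1963]
tr(P') = 30.4561

0.0709 -1.1822 -0.9382 -2.3632


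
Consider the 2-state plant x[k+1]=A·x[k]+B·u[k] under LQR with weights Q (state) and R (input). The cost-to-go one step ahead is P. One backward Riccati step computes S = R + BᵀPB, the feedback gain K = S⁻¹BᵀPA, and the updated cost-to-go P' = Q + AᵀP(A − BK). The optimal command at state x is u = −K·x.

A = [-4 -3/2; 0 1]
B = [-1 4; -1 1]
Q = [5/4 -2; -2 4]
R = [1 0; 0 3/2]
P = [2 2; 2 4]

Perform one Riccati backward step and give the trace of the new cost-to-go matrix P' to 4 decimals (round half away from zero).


BᵀP = [-4.0000 -6.0000; 10.0000 12.0000]
S = R + BᵀPB = [1 0; 0 3/2] + [10.0000 -22.0000; -22.0000 52.0000] = [11.0000 -22.0000; -22.0000 53.5000]
BᵀPA = [16.0000 0.0000; -40.0000 -3.0000]
K = S⁻¹·BᵀPA = [-0.2297 -0.6316; -0.8421 -0.3158]
A−BK = [-0.8612 -0.8684; 0.6124 0.6842]
AᵀP(A−BK) = [1.9904 1.4737; 1.4737 1.5526]
P' = Q + AᵀP(A−BK) = [3.2404 -0.5263; -0.5263 5.5526]
tr(P') = 8.7931

8.7931


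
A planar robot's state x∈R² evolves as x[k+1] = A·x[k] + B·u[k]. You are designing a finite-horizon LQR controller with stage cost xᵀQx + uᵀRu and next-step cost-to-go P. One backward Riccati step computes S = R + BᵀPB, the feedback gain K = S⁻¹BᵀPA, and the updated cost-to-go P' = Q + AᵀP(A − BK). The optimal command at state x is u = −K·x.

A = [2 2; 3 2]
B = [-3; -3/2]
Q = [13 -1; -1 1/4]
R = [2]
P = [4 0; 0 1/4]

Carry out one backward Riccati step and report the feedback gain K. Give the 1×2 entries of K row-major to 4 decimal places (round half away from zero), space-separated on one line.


-0.6515 -0.6418

BᵀP = [-12.0000 -0.3750]
S = R + BᵀPB = [2] + [36.5625] = [38.5625]
BᵀPA = [-25.1250 -24.7500]
K = S⁻¹·BᵀPA = [-0.6515 -0.6418]
A−BK = [0.0454 0.0746; 2.0227 1.0373]
AᵀP(A−BK) = [1.8801 1.3744; 1.3744 1.1151]
P' = Q + AᵀP(A−BK) = [14.8801 0.3744; 0.3744 1.3651]
tr(P') = 16.2451


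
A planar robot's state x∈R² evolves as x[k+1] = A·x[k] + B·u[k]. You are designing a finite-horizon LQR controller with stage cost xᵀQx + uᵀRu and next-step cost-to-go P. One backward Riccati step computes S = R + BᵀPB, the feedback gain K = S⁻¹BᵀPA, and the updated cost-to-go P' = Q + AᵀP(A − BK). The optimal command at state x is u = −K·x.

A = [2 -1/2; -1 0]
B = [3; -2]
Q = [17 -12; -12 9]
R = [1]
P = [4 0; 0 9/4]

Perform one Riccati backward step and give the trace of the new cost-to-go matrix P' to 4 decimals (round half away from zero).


BᵀP = [12.0000 -4.5000]
S = R + BᵀPB = [1] + [45.0000] = [46.0000]
BᵀPA = [28.5000 -6.0000]
K = S⁻¹·BᵀPA = [0.6196 -0.1304]
A−BK = [0.1413 -0.1087; 0.2391 -0.2609]
AᵀP(A−BK) = [0.5924 -0.2826; -0.2826 0.2174]
P' = Q + AᵀP(A−BK) = [17.5924 -12.2826; -12.2826 9.2174]
tr(P') = 26.8098

26.8098


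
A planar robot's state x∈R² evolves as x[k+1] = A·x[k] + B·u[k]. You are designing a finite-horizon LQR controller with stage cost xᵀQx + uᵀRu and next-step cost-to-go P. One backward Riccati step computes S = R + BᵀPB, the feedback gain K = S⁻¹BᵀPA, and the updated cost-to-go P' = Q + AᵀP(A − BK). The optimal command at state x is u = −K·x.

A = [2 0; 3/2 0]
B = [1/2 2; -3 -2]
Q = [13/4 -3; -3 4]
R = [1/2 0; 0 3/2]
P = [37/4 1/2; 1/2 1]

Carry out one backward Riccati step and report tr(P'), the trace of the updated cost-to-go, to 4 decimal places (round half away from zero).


10.5990

BᵀP = [3.1250 -2.7500; 17.5000 -1.0000]
S = R + BᵀPB = [1/2 0; 0 3/2] + [9.8125 11.7500; 11.7500 37.0000] = [10.3125 11.7500; 11.7500 38.5000]
BᵀPA = [2.1250 0.0000; 33.5000 0.0000]
K = S⁻¹·BᵀPA = [-1.2041 0.0000; 1.2376 0.0000]
A−BK = [0.1268 0.0000; 0.3630 0.0000]
AᵀP(A−BK) = [3.3490 0.0000; 0.0000 0.0000]
P' = Q + AᵀP(A−BK) = [6.5990 -3.0000; -3.0000 4.0000]
tr(P') = 10.5990


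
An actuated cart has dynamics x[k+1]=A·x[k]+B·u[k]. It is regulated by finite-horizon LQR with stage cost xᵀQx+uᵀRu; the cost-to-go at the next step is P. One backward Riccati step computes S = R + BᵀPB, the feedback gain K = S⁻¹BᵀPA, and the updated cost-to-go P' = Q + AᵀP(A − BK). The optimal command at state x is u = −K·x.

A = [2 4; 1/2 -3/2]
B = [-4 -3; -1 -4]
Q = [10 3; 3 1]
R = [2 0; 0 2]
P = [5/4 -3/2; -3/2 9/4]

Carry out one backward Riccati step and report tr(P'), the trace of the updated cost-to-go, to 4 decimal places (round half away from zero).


16.7391

BᵀP = [-3.5000 3.7500; 2.2500 -4.5000]
S = R + BᵀPB = [2 0; 0 2] + [10.2500 -4.5000; -4.5000 11.2500] = [12.2500 -4.5000; -4.5000 13.2500]
BᵀPA = [-5.1250 -19.6250; 2.2500 15.7500]
K = S⁻¹·BᵀPA = [-0.4067 -1.3315; 0.0317 0.7365]
A−BK = [0.4681 0.8834; 0.2200 0.1144]
AᵀP(A−BK) = [0.4067 1.3315; 1.3315 5.3324]
P' = Q + AᵀP(A−BK) = [10.4067 4.3315; 4.3315 6.3324]
tr(P') = 16.7391


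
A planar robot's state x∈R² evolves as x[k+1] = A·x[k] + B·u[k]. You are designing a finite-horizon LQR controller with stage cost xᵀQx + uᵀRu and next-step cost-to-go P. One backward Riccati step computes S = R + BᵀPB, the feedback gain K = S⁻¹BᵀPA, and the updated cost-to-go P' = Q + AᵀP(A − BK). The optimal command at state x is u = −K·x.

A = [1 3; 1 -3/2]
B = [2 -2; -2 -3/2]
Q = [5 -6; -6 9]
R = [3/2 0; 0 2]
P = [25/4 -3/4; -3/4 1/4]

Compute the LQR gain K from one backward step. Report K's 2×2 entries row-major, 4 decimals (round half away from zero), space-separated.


0.1389 0.9655 -0.2939 -0.5062

BᵀP = [14.0000 -2.0000; -11.3750 1.1250]
S = R + BᵀPB = [3/2 0; 0 2] + [32.0000 -25.0000; -25.0000 21.0625] = [33.5000 -25.0000; -25.0000 23.0625]
BᵀPA = [12.0000 45.0000; -10.2500 -35.8125]
K = S⁻¹·BᵀPA = [0.1389 0.9655; -0.2939 -0.5062]
A−BK = [0.1344 0.0565; 0.8370 -0.3284]
AᵀP(A−BK) = [0.3210 0.4751; 0.4751 1.9856]
P' = Q + AᵀP(A−BK) = [5.3210 -5.5249; -5.5249 10.9856]
tr(P') = 16.3066


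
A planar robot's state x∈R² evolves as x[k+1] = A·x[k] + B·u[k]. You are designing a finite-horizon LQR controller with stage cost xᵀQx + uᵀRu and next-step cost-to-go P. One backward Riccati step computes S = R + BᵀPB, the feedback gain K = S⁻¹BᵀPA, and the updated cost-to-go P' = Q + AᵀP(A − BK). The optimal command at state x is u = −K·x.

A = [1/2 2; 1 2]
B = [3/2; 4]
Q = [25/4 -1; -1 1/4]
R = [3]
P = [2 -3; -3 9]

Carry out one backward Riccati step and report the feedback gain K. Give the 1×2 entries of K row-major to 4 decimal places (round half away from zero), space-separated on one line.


0.2338 0.3896

BᵀP = [-9.0000 31.5000]
S = R + BᵀPB = [3] + [112.5000] = [115.5000]
BᵀPA = [27.0000 45.0000]
K = S⁻¹·BᵀPA = [0.2338 0.3896]
A−BK = [0.1494 1.4156; 0.0649 0.4416]
AᵀP(A−BK) = [0.1883 0.4805; 0.4805 2.4675]
P' = Q + AᵀP(A−BK) = [6.4383 -0.5195; -0.5195 2.7175]
tr(P') = 9.1558


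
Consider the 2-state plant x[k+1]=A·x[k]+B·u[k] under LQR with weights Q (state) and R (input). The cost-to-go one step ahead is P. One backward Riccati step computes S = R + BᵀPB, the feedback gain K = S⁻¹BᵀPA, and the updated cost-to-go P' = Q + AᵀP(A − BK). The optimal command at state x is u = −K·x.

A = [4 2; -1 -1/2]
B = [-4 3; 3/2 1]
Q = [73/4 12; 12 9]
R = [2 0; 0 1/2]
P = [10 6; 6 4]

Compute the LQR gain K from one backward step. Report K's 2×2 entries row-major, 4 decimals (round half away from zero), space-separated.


BᵀP = [-31.0000 -18.0000; 36.0000 22.0000]
S = R + BᵀPB = [2 0; 0 1/2] + [97.0000 -111.0000; -111.0000 130.0000] = [99.0000 -111.0000; -111.0000 130.5000]
BᵀPA = [-106.0000 -53.0000; 122.0000 61.0000]
K = S⁻¹·BᵀPA = [-0.4862 -0.2431; 0.5213 0.2607]
A−BK = [0.4912 0.2456; -0.7920 -0.3960]
AᵀP(A−BK) = [0.8622 0.4311; 0.4311 0.2155]
P' = Q + AᵀP(A−BK) = [19.1122 12.4311; 12.4311 9.2155]
tr(P') = 28.3277

-0.4862 -0.2431 0.5213 0.2607


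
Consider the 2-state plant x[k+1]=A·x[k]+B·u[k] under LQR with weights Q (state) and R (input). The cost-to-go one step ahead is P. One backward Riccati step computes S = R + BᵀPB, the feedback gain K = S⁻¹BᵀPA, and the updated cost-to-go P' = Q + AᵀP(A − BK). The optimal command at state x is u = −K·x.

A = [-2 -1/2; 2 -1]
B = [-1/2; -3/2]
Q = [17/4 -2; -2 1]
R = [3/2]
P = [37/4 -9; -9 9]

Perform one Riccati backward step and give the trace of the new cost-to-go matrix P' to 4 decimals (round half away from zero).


29.5917

BᵀP = [8.8750 -9.0000]
S = R + BᵀPB = [3/2] + [9.0625] = [10.5625]
BᵀPA = [-35.7500 4.5625]
K = S⁻¹·BᵀPA = [-3.3846 0.4320]
A−BK = [-3.6923 -0.2840; -3.0769 -0.3521]
AᵀP(A−BK) = [24.0000 -2.3077; -2.3077 0.3417]
P' = Q + AᵀP(A−BK) = [28.2500 -4.3077; -4.3077 1.3417]
tr(P') = 29.5917


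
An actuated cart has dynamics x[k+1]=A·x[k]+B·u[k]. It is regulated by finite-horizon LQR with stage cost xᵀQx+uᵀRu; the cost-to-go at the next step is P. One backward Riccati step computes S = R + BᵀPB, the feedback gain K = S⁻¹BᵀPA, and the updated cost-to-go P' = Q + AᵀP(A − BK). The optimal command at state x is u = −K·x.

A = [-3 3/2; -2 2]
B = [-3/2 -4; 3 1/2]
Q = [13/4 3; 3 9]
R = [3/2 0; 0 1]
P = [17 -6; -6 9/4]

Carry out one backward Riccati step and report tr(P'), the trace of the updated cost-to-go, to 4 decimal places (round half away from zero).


BᵀP = [-43.5000 15.7500; -71.0000 25.1250]
S = R + BᵀPB = [3/2 0; 0 1] + [112.5000 181.8750; 181.8750 296.5625] = [114.0000 181.8750; 181.8750 297.5625]
BᵀPA = [99.0000 -33.7500; 162.7500 -56.2500]
K = S⁻¹·BᵀPA = [-0.1677 0.2225; 0.6494 -0.3251]
A−BK = [-0.6538 0.5336; -1.8216 1.4949]
AᵀP(A−BK) = [0.9052 -0.6286; -0.6286 0.4763]
P' = Q + AᵀP(A−BK) = [4.1552 2.3714; 2.3714 9.4763]
tr(P') = 13.6315

13.6315


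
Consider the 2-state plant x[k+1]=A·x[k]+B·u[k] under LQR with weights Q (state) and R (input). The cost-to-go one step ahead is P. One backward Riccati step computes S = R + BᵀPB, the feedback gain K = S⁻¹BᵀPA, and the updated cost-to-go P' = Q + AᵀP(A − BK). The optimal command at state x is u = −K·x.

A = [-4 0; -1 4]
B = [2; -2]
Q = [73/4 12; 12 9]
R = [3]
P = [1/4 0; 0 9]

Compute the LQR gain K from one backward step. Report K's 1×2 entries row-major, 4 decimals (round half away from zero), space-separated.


0.4000 -1.8000

BᵀP = [0.5000 -18.0000]
S = R + BᵀPB = [3] + [37.0000] = [40.0000]
BᵀPA = [16.0000 -72.0000]
K = S⁻¹·BᵀPA = [0.4000 -1.8000]
A−BK = [-4.8000 3.6000; -0.2000 0.4000]
AᵀP(A−BK) = [6.6000 -7.2000; -7.2000 14.4000]
P' = Q + AᵀP(A−BK) = [24.8500 4.8000; 4.8000 23.4000]
tr(P') = 48.2500


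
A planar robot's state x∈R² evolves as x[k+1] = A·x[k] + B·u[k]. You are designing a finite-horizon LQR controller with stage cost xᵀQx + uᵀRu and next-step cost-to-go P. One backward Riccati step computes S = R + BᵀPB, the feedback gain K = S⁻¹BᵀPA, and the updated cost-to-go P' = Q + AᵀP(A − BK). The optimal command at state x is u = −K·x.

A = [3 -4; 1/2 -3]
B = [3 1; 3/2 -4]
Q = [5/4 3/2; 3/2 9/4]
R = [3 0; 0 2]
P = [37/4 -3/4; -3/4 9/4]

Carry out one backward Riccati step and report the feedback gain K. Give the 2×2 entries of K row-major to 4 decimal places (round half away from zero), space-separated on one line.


0.8915 -1.3489 0.2282 0.1896

BᵀP = [26.6250 1.1250; 12.2500 -9.7500]
S = R + BᵀPB = [3 0; 0 2] + [81.5625 22.1250; 22.1250 51.2500] = [84.5625 22.1250; 22.1250 53.2500]
BᵀPA = [80.4375 -109.8750; 31.8750 -19.7500]
K = S⁻¹·BᵀPA = [0.8915 -1.3489; 0.2282 0.1896]
A−BK = [0.0973 -0.1428; 0.0754 -0.2183]
AᵀP(A−BK) = [2.5779 -3.6628; -3.6628 5.7798]
P' = Q + AᵀP(A−BK) = [3.8279 -2.1628; -2.1628 8.0298]
tr(P') = 11.8576


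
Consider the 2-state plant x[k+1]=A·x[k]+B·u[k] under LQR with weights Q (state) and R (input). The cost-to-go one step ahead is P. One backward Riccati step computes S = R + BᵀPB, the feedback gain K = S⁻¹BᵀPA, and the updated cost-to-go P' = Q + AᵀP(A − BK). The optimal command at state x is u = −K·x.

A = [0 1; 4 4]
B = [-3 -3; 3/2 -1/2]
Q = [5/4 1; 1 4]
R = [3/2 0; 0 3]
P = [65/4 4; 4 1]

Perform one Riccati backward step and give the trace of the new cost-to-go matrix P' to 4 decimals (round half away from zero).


BᵀP = [-42.7500 -10.5000; -50.7500 -12.5000]
S = R + BᵀPB = [3/2 0; 0 3] + [112.5000 133.5000; 133.5000 158.5000] = [114.0000 133.5000; 133.5000 161.5000]
BᵀPA = [-42.0000 -84.7500; -50.0000 -100.7500]
K = S⁻¹·BᵀPA = [-0.1834 -0.4025; -0.1580 -0.2911]
A−BK = [-1.0242 -1.0809; 4.1962 4.4583]
AᵀP(A−BK) = [0.3975 0.5389; 0.5389 0.8075]
P' = Q + AᵀP(A−BK) = [1.6475 1.5389; 1.5389 4.8075]
tr(P') = 6.4549

6.4549


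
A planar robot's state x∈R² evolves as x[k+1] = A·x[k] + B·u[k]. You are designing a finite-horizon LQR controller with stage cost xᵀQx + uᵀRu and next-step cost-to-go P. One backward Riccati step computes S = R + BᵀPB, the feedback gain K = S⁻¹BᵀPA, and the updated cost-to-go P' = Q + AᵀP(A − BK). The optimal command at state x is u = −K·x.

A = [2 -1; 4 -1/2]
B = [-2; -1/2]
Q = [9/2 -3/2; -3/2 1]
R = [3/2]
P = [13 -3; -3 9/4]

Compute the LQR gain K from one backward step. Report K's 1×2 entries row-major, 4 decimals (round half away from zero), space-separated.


-0.6138 0.4590

BᵀP = [-24.5000 4.8750]
S = R + BᵀPB = [3/2] + [46.5625] = [48.0625]
BᵀPA = [-29.5000 22.0625]
K = S⁻¹·BᵀPA = [-0.6138 0.4590]
A−BK = [0.7724 -0.0819; 3.6931 -0.2705]
AᵀP(A−BK) = [21.8934 -1.9584; -1.9584 0.4350]
P' = Q + AᵀP(A−BK) = [26.3934 -3.4584; -3.4584 1.4350]
tr(P') = 27.8283


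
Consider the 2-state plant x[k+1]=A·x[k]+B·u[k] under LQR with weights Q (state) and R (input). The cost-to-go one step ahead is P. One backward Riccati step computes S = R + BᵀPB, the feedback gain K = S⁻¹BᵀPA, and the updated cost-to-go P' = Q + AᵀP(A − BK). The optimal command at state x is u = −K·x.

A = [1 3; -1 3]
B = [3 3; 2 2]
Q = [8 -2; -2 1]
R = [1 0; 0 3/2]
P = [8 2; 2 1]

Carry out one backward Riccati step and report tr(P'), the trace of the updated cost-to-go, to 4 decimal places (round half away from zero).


11.0795

BᵀP = [28.0000 8.0000; 28.0000 8.0000]
S = R + BᵀPB = [1 0; 0 3/2] + [100.0000 100.0000; 100.0000 100.0000] = [101.0000 100.0000; 100.0000 101.5000]
BᵀPA = [20.0000 108.0000; 20.0000 108.0000]
K = S⁻¹·BᵀPA = [0.1193 0.6441; 0.0795 0.4294]
A−BK = [0.4036 -0.2207; -1.3976 0.8529]
AᵀP(A−BK) = [1.0239 -0.4712; -0.4712 1.0557]
P' = Q + AᵀP(A−BK) = [9.0239 -2.4712; -2.4712 2.0557]
tr(P') = 11.0795


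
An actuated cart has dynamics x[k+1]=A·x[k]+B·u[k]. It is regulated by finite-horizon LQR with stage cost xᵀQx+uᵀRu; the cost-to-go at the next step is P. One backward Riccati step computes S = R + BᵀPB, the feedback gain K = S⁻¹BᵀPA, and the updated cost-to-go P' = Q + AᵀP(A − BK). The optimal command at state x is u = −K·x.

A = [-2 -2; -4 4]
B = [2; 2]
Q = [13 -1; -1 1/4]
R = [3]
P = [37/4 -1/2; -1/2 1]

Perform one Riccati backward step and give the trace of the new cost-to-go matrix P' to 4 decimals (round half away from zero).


BᵀP = [17.5000 1.0000]
S = R + BᵀPB = [3] + [37.0000] = [40.0000]
BᵀPA = [-39.0000 -31.0000]
K = S⁻¹·BᵀPA = [-0.9750 -0.7750]
A−BK = [-0.0500 -0.4500; -2.0500 5.5500]
AᵀP(A−BK) = [6.9750 -9.2250; -9.2250 36.9750]
P' = Q + AᵀP(A−BK) = [19.9750 -10.2250; -10.2250 37.2250]
tr(P') = 57.2000

57.2000


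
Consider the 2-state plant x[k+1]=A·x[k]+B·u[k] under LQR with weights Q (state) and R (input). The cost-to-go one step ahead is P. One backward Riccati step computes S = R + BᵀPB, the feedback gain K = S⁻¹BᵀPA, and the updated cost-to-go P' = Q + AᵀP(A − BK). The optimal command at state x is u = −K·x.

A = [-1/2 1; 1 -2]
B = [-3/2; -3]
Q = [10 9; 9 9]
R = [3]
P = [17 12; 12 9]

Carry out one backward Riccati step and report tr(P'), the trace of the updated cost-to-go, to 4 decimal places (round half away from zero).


20.8404

BᵀP = [-61.5000 -45.0000]
S = R + BᵀPB = [3] + [227.2500] = [230.2500]
BᵀPA = [-14.2500 28.5000]
K = S⁻¹·BᵀPA = [-0.0619 0.1238]
A−BK = [-0.5928 1.1857; 0.8143 -1.6287]
AᵀP(A−BK) = [0.3681 -0.7362; -0.7362 1.4723]
P' = Q + AᵀP(A−BK) = [10.3681 8.2638; 8.2638 10.4723]
tr(P') = 20.8404


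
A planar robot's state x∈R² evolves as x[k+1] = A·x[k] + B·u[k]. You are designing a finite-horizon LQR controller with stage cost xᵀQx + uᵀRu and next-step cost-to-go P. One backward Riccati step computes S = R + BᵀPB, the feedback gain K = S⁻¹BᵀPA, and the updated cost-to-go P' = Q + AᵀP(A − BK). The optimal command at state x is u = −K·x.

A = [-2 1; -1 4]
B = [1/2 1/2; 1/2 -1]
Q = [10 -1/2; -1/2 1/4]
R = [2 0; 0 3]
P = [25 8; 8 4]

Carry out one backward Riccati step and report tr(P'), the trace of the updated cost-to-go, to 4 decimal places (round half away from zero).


BᵀP = [16.5000 6.0000; 4.5000 0.0000]
S = R + BᵀPB = [2 0; 0 3] + [11.2500 2.2500; 2.2500 2.2500] = [13.2500 2.2500; 2.2500 5.2500]
BᵀPA = [-39.0000 40.5000; -9.0000 4.5000]
K = S⁻¹·BᵀPA = [-2.8605 3.1395; -0.4884 -0.4884]
A−BK = [-0.3256 -0.3256; -0.0581 1.9419]
AᵀP(A−BK) = [20.0465 -19.9535; -19.9535 28.0465]
P' = Q + AᵀP(A−BK) = [30.0465 -20.4535; -20.4535 28.2965]
tr(P') = 58.3430

58.3430


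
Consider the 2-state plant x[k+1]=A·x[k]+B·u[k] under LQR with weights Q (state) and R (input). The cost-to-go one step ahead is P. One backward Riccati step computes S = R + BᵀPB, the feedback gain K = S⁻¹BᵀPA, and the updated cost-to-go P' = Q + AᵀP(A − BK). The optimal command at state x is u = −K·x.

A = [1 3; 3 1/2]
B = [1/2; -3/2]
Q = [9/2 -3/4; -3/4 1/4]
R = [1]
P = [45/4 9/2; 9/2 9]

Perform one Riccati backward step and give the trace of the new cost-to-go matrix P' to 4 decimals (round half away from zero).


166.0677

BᵀP = [-1.1250 -11.2500]
S = R + BᵀPB = [1] + [16.3125] = [17.3125]
BᵀPA = [-34.8750 -9.0000]
K = S⁻¹·BᵀPA = [-2.0144 -0.5199]
A−BK = [2.0072 3.2599; -0.0217 -0.2798]
AᵀP(A−BK) = [48.9964 71.8700; 71.8700 112.3213]
P' = Q + AᵀP(A−BK) = [53.4964 71.1200; 71.1200 112.5713]
tr(P') = 166.0677


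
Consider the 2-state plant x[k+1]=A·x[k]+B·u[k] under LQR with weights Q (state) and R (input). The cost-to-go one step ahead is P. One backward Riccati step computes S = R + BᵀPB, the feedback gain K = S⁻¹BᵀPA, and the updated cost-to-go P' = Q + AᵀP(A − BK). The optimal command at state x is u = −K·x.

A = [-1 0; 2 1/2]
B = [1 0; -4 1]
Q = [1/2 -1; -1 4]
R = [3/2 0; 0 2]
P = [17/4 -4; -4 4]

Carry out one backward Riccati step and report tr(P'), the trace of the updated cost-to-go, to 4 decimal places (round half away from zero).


BᵀP = [20.2500 -20.0000; -4.0000 4.0000]
S = R + BᵀPB = [3/2 0; 0 2] + [100.2500 -20.0000; -20.0000 4.0000] = [101.7500 -20.0000; -20.0000 6.0000]
BᵀPA = [-60.2500 -10.0000; 12.0000 2.0000]
K = S⁻¹·BᵀPA = [-0.5772 -0.0950; 0.0760 0.0166]
A−BK = [-0.4228 0.0950; -0.3848 0.1033]
AᵀP(A−BK) = [0.5618 0.0760; 0.0760 0.0166]
P' = Q + AᵀP(A−BK) = [1.0618 -0.9240; -0.9240 4.0166]
tr(P') = 5.0784

5.0784


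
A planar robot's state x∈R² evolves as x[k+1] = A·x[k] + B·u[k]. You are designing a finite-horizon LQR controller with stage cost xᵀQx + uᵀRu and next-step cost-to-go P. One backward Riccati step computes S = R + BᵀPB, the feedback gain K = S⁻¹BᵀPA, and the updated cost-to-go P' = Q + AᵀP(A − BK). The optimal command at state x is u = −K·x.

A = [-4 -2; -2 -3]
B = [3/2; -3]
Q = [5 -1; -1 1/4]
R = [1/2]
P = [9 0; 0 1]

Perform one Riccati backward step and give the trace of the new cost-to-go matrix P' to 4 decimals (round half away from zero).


109.9139

BᵀP = [13.5000 -3.0000]
S = R + BᵀPB = [1/2] + [29.2500] = [29.7500]
BᵀPA = [-48.0000 -18.0000]
K = S⁻¹·BᵀPA = [-1.6134 -0.6050]
A−BK = [-1.5798 -1.0924; -6.8403 -4.8151]
AᵀP(A−BK) = [70.5546 48.9580; 48.9580 34.1092]
P' = Q + AᵀP(A−BK) = [75.5546 47.9580; 47.9580 34.3592]
tr(P') = 109.9139


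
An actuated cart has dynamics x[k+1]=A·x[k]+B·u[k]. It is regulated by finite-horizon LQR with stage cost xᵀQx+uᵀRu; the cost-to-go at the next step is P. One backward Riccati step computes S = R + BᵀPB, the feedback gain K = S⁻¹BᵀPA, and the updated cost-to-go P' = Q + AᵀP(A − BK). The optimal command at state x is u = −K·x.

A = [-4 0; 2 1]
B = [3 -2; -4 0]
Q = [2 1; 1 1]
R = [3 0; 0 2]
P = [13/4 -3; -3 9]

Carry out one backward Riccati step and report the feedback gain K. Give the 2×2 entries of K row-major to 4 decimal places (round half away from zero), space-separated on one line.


-0.5471 -0.2260 0.9468 -0.2555

BᵀP = [21.7500 -45.0000; -6.5000 6.0000]
S = R + BᵀPB = [3 0; 0 2] + [245.2500 -43.5000; -43.5000 13.0000] = [248.2500 -43.5000; -43.5000 15.0000]
BᵀPA = [-177.0000 -45.0000; 38.0000 6.0000]
K = S⁻¹·BᵀPA = [-0.5471 -0.2260; 0.9468 -0.2555]
A−BK = [-0.4652 0.1671; -0.1884 0.0958]
AᵀP(A−BK) = [3.1876 -0.2998; -0.2998 0.3612]
P' = Q + AᵀP(A−BK) = [5.1876 0.7002; 0.7002 1.3612]
tr(P') = 6.5487


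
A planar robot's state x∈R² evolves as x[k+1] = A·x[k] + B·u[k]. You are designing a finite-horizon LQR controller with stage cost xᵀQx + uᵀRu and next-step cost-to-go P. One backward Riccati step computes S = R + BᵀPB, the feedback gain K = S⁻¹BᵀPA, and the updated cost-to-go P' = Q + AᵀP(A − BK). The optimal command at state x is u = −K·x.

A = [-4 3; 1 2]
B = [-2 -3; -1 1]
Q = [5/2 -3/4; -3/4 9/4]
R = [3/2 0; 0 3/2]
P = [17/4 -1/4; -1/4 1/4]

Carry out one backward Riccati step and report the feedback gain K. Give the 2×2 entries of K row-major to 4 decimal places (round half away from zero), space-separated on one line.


0.4916 -0.7290 0.9810 -0.4524

BᵀP = [-8.2500 0.2500; -13.0000 1.0000]
S = R + BᵀPB = [3/2 0; 0 3/2] + [16.2500 25.0000; 25.0000 40.0000] = [17.7500 25.0000; 25.0000 41.5000]
BᵀPA = [33.2500 -24.2500; 53.0000 -37.0000]
K = S⁻¹·BᵀPA = [0.4916 -0.7290; 0.9810 -0.4524]
A−BK = [-0.0739 0.1848; 0.5106 1.7234]
AᵀP(A−BK) = [1.9132 -1.0330; -1.0330 1.8326]
P' = Q + AᵀP(A−BK) = [4.4132 -1.7830; -1.7830 4.0826]
tr(P') = 8.4958


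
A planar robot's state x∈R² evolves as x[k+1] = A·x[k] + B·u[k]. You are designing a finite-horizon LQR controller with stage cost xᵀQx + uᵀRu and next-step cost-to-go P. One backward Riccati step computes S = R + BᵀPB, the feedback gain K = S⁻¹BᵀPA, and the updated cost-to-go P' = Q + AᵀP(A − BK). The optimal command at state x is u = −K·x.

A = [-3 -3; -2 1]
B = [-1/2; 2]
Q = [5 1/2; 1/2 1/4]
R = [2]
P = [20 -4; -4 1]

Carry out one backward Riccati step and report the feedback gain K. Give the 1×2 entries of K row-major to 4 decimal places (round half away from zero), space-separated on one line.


2.4211 3.0526

BᵀP = [-18.0000 4.0000]
S = R + BᵀPB = [2] + [17.0000] = [19.0000]
BᵀPA = [46.0000 58.0000]
K = S⁻¹·BᵀPA = [2.4211 3.0526]
A−BK = [-1.7895 -1.4737; -6.8421 -5.1053]
AᵀP(A−BK) = [24.6316 25.5789; 25.5789 27.9474]
P' = Q + AᵀP(A−BK) = [29.6316 26.0789; 26.0789 28.1974]
tr(P') = 57.8289


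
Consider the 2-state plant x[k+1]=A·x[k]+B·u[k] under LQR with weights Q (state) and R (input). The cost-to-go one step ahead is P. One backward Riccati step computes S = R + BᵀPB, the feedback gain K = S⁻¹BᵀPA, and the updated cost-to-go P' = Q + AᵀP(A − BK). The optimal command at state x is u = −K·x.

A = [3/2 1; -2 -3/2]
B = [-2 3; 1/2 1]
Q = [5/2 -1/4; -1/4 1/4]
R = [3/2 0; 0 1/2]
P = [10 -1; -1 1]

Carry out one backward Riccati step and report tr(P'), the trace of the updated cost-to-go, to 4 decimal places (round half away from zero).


BᵀP = [-20.5000 2.5000; 29.0000 -2.0000]
S = R + BᵀPB = [3/2 0; 0 1/2] + [42.2500 -59.0000; -59.0000 85.0000] = [43.7500 -59.0000; -59.0000 85.5000]
BᵀPA = [-35.7500 -24.2500; 47.5000 32.0000]
K = S⁻¹·BᵀPA = [-0.9788 -0.7140; -0.1199 -0.1184]
A−BK = [-0.0980 -0.0727; -1.3907 -1.0246]
AᵀP(A−BK) = [3.2019 2.3500; 2.3500 1.7253]
P' = Q + AᵀP(A−BK) = [5.7019 2.1000; 2.1000 1.9753]
tr(P') = 7.6772

7.6772


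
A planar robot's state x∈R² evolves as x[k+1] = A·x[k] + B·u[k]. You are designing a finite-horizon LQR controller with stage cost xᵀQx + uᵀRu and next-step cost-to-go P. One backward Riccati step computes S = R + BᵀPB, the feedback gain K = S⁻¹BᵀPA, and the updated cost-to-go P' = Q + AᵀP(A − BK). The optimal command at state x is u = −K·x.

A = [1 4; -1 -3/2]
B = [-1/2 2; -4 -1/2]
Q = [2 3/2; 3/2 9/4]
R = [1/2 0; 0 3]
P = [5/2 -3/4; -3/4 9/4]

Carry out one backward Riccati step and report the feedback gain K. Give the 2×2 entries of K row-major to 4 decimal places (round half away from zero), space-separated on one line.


0.2070 0.2242 0.4237 1.5725

BᵀP = [1.7500 -8.6250; 5.3750 -2.6250]
S = R + BᵀPB = [1/2 0; 0 3] + [33.6250 7.8125; 7.8125 12.0625] = [34.1250 7.8125; 7.8125 15.0625]
BᵀPA = [10.3750 19.9375; 8.0000 25.4375]
K = S⁻¹·BᵀPA = [0.2070 0.2242; 0.4237 1.5725]
A−BK = [0.2560 0.9672; 0.0399 0.1832]
AᵀP(A−BK) = [0.7122 2.5935; 2.5935 9.5915]
P' = Q + AᵀP(A−BK) = [2.7122 4.0935; 4.0935 11.8415]
tr(P') = 14.5537


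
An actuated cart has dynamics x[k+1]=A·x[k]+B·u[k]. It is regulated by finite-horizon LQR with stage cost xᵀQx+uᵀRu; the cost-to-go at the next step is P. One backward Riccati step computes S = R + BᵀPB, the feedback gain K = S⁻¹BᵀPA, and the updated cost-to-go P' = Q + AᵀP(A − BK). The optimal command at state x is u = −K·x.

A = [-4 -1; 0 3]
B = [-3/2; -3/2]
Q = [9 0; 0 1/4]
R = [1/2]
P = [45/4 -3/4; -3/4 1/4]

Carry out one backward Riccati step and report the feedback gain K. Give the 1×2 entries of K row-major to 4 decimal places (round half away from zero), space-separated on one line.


2.7391 0.7826

BᵀP = [-15.7500 0.7500]
S = R + BᵀPB = [1/2] + [22.5000] = [23.0000]
BᵀPA = [63.0000 18.0000]
K = S⁻¹·BᵀPA = [2.7391 0.7826]
A−BK = [0.1087 0.1739; 4.1087 4.1739]
AᵀP(A−BK) = [7.4348 4.6957; 4.6957 3.9130]
P' = Q + AᵀP(A−BK) = [16.4348 4.6957; 4.6957 4.1630]
tr(P') = 20.5978


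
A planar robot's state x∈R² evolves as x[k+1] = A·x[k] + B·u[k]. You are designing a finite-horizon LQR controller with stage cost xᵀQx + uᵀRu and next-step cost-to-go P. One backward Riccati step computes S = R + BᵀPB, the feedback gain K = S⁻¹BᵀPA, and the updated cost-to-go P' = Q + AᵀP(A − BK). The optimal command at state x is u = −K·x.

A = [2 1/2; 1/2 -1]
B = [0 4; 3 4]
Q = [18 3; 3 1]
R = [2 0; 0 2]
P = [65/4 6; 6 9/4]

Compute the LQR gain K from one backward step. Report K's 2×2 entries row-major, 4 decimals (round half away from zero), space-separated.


BᵀP = [18.0000 6.7500; 89.0000 33.0000]
S = R + BᵀPB = [2 0; 0 2] + [20.2500 99.0000; 99.0000 488.0000] = [22.2500 99.0000; 99.0000 490.0000]
BᵀPA = [39.3750 2.2500; 194.5000 11.5000]
K = S⁻¹·BᵀPA = [0.0347 -0.0327; 0.3899 0.0301]
A−BK = [0.4403 0.3797; -1.1639 -1.0222]
AᵀP(A−BK) = [0.3552 0.0628; 0.0628 0.0402]
P' = Q + AᵀP(A−BK) = [18.3552 3.0628; 3.0628 1.0402]
tr(P') = 19.3954

0.0347 -0.0327 0.3899 0.0301


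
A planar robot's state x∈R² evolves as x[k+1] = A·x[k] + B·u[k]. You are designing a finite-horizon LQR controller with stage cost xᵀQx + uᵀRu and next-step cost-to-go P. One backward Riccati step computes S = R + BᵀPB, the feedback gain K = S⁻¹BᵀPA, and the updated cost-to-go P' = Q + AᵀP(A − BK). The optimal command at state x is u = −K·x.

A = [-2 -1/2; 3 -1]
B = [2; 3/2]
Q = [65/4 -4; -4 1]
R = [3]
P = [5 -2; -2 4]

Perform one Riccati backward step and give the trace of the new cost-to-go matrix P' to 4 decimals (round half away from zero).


95.7875

BᵀP = [7.0000 2.0000]
S = R + BᵀPB = [3] + [17.0000] = [20.0000]
BᵀPA = [-8.0000 -5.5000]
K = S⁻¹·BᵀPA = [-0.4000 -0.2750]
A−BK = [-1.2000 0.0500; 3.6000 -0.5875]
AᵀP(A−BK) = [76.8000 -10.2000; -10.2000 1.7375]
P' = Q + AᵀP(A−BK) = [93.0500 -14.2000; -14.2000 2.7375]
tr(P') = 95.7875


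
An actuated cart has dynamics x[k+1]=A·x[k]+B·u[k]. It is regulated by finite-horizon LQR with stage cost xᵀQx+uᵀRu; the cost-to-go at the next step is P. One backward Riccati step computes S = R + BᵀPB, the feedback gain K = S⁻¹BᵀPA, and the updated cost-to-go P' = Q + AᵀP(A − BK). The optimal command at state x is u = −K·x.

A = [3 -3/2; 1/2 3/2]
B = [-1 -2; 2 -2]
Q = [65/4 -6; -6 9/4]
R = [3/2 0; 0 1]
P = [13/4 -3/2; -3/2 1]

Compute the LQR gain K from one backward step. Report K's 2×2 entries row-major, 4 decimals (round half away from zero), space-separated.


BᵀP = [-6.2500 3.5000; -3.5000 1.0000]
S = R + BᵀPB = [3/2 0; 0 1] + [13.2500 5.5000; 5.5000 5.0000] = [14.7500 5.5000; 5.5000 6.0000]
BᵀPA = [-17.0000 14.6250; -10.0000 6.7500]
K = S⁻¹·BᵀPA = [-0.8069 0.8691; -0.9270 0.3283]
A−BK = [0.3391 0.0258; 0.2597 0.4185]
AᵀP(A−BK) = [2.0129 -1.4421; -1.4421 1.3857]
P' = Q + AᵀP(A−BK) = [18.2629 -7.4421; -7.4421 3.6357]
tr(P') = 21.8986

-0.8069 0.8691 -0.9270 0.3283


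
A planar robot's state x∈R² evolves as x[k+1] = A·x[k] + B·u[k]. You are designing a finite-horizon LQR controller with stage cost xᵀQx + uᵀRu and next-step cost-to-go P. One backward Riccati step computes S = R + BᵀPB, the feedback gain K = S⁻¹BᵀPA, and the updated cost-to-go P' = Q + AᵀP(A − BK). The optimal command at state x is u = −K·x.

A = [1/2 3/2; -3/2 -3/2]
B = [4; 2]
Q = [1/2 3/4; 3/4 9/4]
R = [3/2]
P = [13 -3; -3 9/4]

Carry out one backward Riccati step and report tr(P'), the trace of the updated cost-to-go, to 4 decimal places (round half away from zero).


18.7232

BᵀP = [46.0000 -7.5000]
S = R + BᵀPB = [3/2] + [169.0000] = [170.5000]
BᵀPA = [34.2500 80.2500]
K = S⁻¹·BᵀPA = [0.2009 0.4707]
A−BK = [-0.3035 -0.3827; -1.9018 -2.4413]
AᵀP(A−BK) = [5.9324 7.6919; 7.6919 10.0409]
P' = Q + AᵀP(A−BK) = [6.4324 8.4419; 8.4419 12.2909]
tr(P') = 18.7232


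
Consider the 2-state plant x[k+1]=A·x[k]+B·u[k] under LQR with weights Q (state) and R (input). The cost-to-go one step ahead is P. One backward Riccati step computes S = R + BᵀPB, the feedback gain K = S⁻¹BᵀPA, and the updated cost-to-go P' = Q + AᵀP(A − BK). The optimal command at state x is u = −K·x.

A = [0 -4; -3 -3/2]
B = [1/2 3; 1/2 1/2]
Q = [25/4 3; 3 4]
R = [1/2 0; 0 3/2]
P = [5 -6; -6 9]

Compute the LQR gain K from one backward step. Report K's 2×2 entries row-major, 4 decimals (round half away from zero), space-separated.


-3.5776 -0.9441 1.2298 -0.9255

BᵀP = [-0.5000 1.5000; 12.0000 -13.5000]
S = R + BᵀPB = [1/2 0; 0 3/2] + [0.5000 -0.7500; -0.7500 29.2500] = [1.0000 -0.7500; -0.7500 30.7500]
BᵀPA = [-4.5000 -0.2500; 40.5000 -27.7500]
K = S⁻¹·BᵀPA = [-3.5776 -0.9441; 1.2298 -0.9255]
A−BK = [-1.9006 -0.7516; -1.8261 -0.5652]
AᵀP(A−BK) = [15.0932 1.7329; 1.7329 2.3323]
P' = Q + AᵀP(A−BK) = [21.3432 4.7329; 4.7329 6.3323]
tr(P') = 27.6755


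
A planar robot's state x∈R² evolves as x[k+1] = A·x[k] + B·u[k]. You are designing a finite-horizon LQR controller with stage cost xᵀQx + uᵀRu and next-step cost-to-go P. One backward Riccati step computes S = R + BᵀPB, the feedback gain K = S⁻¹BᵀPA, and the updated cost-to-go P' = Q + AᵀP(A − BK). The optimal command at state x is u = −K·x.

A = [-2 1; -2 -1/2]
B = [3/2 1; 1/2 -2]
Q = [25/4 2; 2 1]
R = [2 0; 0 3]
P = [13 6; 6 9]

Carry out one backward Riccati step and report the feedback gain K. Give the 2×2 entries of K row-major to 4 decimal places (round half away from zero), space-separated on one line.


BᵀP = [22.5000 13.5000; 1.0000 -12.0000]
S = R + BᵀPB = [2 0; 0 3] + [40.5000 -4.5000; -4.5000 25.0000] = [42.5000 -4.5000; -4.5000 28.0000]
BᵀPA = [-72.0000 15.7500; 22.0000 7.0000]
K = S⁻¹·BᵀPA = [-1.6388 0.4039; 0.5223 0.3149]
A−BK = [-0.0641 0.0792; -0.1359 -0.0721]
AᵀP(A−BK) = [6.5142 -0.8451; -0.8451 0.6836]
P' = Q + AᵀP(A−BK) = [12.7642 1.1549; 1.1549 1.6836]
tr(P') = 14.4479

-1.6388 0.4039 0.5223 0.3149


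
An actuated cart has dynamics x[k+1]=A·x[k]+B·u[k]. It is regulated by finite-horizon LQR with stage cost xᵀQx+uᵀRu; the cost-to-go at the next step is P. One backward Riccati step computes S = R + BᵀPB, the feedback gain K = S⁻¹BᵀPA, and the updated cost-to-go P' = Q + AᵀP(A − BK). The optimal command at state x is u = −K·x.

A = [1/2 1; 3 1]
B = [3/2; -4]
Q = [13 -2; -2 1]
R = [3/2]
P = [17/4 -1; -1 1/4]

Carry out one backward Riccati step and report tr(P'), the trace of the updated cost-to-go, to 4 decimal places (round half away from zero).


14.3233

BᵀP = [10.3750 -2.5000]
S = R + BᵀPB = [3/2] + [25.5625] = [27.0625]
BᵀPA = [-2.3125 7.8750]
K = S⁻¹·BᵀPA = [-0.0855 0.2910]
A−BK = [0.6282 0.5635; 2.6582 2.1640]
AᵀP(A−BK) = [0.1149 0.0479; 0.0479 0.2084]
P' = Q + AᵀP(A−BK) = [13.1149 -1.9521; -1.9521 1.2084]
tr(P') = 14.3233


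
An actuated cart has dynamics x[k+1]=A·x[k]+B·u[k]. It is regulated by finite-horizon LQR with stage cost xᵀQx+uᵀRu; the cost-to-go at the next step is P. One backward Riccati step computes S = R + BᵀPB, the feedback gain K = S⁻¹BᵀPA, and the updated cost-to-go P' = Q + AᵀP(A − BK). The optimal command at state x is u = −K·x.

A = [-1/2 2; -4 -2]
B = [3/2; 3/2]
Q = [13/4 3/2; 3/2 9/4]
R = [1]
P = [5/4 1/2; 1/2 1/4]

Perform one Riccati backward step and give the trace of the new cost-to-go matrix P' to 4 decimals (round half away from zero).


BᵀP = [2.6250 1.1250]
S = R + BᵀPB = [1] + [5.6250] = [6.6250]
BᵀPA = [-5.8125 3.0000]
K = S⁻¹·BᵀPA = [-0.8774 0.4528]
A−BK = [0.8160 1.3208; -2.6840 -2.6792]
AᵀP(A−BK) = [1.2129 -0.1179; -0.1179 0.6415]
P' = Q + AᵀP(A−BK) = [4.4629 1.3821; 1.3821 2.8915]
tr(P') = 7.3544

7.3544


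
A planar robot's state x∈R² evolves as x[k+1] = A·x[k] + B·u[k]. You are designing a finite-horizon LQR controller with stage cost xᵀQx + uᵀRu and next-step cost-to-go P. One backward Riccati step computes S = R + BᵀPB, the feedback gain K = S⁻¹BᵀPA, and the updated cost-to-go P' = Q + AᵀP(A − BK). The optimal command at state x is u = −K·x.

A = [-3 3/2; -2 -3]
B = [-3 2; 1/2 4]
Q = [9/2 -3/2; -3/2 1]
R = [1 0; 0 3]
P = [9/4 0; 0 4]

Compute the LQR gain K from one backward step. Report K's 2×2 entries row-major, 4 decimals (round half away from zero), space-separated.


BᵀP = [-6.7500 2.0000; 4.5000 16.0000]
S = R + BᵀPB = [1 0; 0 3] + [21.2500 -5.5000; -5.5000 73.0000] = [22.2500 -5.5000; -5.5000 76.0000]
BᵀPA = [16.2500 -16.1250; -45.5000 -41.2500]
K = S⁻¹·BᵀPA = [0.5930 -0.8745; -0.5558 -0.6061]
A−BK = [-0.1096 0.0885; -0.0734 -0.1385]
AᵀP(A−BK) = [1.3268 0.5108; 0.5108 1.9611]
P' = Q + AᵀP(A−BK) = [5.8268 -0.9892; -0.9892 2.9611]
tr(P') = 8.7879

0.5930 -0.8745 -0.5558 -0.6061


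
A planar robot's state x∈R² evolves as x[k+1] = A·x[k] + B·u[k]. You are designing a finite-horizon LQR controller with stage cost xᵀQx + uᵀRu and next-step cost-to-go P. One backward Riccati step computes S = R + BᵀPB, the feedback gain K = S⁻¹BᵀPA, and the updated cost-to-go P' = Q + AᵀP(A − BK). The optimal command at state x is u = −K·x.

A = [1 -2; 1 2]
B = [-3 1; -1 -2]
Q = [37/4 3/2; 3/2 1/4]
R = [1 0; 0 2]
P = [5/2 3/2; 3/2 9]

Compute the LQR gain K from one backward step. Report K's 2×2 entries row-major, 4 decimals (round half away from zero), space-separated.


-0.4245 0.2397 -0.2713 -1.0526

BᵀP = [-9.0000 -13.5000; -0.5000 -16.5000]
S = R + BᵀPB = [1 0; 0 2] + [40.5000 18.0000; 18.0000 32.5000] = [41.5000 18.0000; 18.0000 34.5000]
BᵀPA = [-22.5000 -9.0000; -17.0000 -32.0000]
K = S⁻¹·BᵀPA = [-0.4245 0.2397; -0.2713 -1.0526]
A−BK = [-0.0023 -0.2284; 0.0329 0.1345]
AᵀP(A−BK) = [0.3369 0.4988; 0.4988 2.4744]
P' = Q + AᵀP(A−BK) = [9.5869 1.9988; 1.9988 2.7244]
tr(P') = 12.3113


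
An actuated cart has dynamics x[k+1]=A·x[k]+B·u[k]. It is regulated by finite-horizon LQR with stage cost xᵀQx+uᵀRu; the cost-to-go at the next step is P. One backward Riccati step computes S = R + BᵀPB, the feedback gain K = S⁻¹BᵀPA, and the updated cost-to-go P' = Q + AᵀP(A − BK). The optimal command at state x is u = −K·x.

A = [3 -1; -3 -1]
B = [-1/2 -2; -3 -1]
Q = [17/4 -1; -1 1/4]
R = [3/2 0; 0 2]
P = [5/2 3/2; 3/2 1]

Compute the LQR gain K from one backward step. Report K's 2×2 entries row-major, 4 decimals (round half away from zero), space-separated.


BᵀP = [-5.7500 -3.7500; -6.5000 -4.0000]
S = R + BᵀPB = [3/2 0; 0 2] + [14.1250 15.2500; 15.2500 17.0000] = [15.6250 15.2500; 15.2500 19.0000]
BᵀPA = [-6.0000 9.5000; -7.5000 10.5000]
K = S⁻¹·BᵀPA = [0.0058 0.3168; -0.3994 0.2983]
A−BK = [2.2041 -0.2449; -3.3819 0.2488]
AᵀP(A−BK) = [1.5394 -0.3615; -0.3615 0.3576]
P' = Q + AᵀP(A−BK) = [5.7894 -1.3615; -1.3615 0.6076]
tr(P') = 6.3970

0.0058 0.3168 -0.3994 0.2983
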